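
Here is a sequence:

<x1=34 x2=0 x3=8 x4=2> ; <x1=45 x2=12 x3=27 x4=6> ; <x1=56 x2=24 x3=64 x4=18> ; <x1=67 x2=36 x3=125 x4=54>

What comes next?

<x1=78 x2=48 x3=216 x4=162>

X1 goes 34, 45, 56, 67 → 78 (+11 each step).
X2: 0, 12, 24, 36 → 48 (+12 each step).
X3: perfect cubes: 2³, 3³, 4³, …, so 8, 27, 64, 125 → 216.
X4: ×3 each step; 2, 6, 18, 54 → 162.
Putting it together: <x1=78 x2=48 x3=216 x4=162>.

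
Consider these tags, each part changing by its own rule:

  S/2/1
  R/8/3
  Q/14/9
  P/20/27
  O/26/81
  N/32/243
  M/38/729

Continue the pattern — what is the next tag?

Letter: letters move back 1 place in the alphabet, so S, R, Q, P, O, N, M → L.
Second component goes 2, 8, 14, 20, 26, 32, 38 → 44 (+6 each step).
Third component: 1, 3, 9, 27, 81, 243, 729 → 2187 (×3 each step).
So the next tag is L/44/2187.

L/44/2187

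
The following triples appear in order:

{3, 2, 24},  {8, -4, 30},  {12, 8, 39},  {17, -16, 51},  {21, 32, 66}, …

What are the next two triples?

For the first entry, alternating steps +5, +4, +5, +4, …: 3, 8, 12, 17, 21 → 26 → 30.
Second entry goes 2, -4, 8, -16, 32 → -64 → 128 (×(-2) each step).
Third entry: differences are 6, 9, 12, … (increasing by 3 each time), so 24, 30, 39, 51, 66 → 84 → 105.
Putting the parts together: {26, -64, 84} and then {30, 128, 105}.

{26, -64, 84}, {30, 128, 105}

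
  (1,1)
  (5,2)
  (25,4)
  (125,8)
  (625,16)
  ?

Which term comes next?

(3125,32)

For the first slot, ×5 each step: 1, 5, 25, 125, 625 → 3125.
Second slot: ×2 each step, so 1, 2, 4, 8, 16 → 32.
Putting it together: (3125,32).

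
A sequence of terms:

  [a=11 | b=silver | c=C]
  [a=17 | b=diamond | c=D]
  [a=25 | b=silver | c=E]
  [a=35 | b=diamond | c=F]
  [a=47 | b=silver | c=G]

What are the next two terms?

A: differences are 6, 8, 10, … (increasing by 2 each time); 11, 17, 25, 35, 47 → 61 → 77.
B: alternates silver ↔ diamond; silver, diamond, silver, diamond, silver → diamond → silver.
For the c, letters move forward 1 place in the alphabet: C, D, E, F, G → H → I.
Putting the parts together: [a=61 | b=diamond | c=H] and then [a=77 | b=silver | c=I].

[a=61 | b=diamond | c=H], [a=77 | b=silver | c=I]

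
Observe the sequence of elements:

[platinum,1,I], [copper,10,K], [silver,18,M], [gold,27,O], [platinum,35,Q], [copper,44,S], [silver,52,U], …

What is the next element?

Metal goes platinum, copper, silver, gold, platinum, copper, silver → gold (repeats platinum → copper → silver → gold).
Second slot goes 1, 10, 18, 27, 35, 44, 52 → 61 (alternating steps +9, +8, +9, +8, …).
Letter — letters move forward 2 places in the alphabet: I, K, M, O, Q, S, U → W.
So the next element is [gold,61,W].

[gold,61,W]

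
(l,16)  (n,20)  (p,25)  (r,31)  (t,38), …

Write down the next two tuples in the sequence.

Letter goes l, n, p, r, t → v → x (letters move forward 2 places in the alphabet).
Second entry: differences are 4, 5, 6, … (increasing by 1 each time); 16, 20, 25, 31, 38 → 46 → 55.
Putting the parts together: (v,46) and then (x,55).

(v,46), (x,55)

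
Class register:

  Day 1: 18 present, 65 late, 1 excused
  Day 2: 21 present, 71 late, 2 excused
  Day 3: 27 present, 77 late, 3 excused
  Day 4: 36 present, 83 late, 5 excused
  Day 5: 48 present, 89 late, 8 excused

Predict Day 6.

63 present, 95 late, 13 excused

Present goes 18, 21, 27, 36, 48 → 63 (differences are 3, 6, 9, … (increasing by 3 each time)).
For the late, +6 each step: 65, 71, 77, 83, 89 → 95.
Excused: 1, 2, 3, 5, 8 → 13 (each term is the sum of the two before it).
So the next record is 63 present, 95 late, 13 excused.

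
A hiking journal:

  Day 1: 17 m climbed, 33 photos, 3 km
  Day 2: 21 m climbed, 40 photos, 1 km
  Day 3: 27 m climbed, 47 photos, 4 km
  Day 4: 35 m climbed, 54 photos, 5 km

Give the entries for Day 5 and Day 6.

M climbed: 17, 21, 27, 35 → 45 → 57 (differences are 4, 6, 8, … (increasing by 2 each time)).
For the photos, +7 each step: 33, 40, 47, 54 → 61 → 68.
For the km, each term is the sum of the two before it: 3, 1, 4, 5 → 9 → 14.
Putting the parts together: 45 m climbed, 61 photos, 9 km and then 57 m climbed, 68 photos, 14 km.

45 m climbed, 61 photos, 9 km; 57 m climbed, 68 photos, 14 km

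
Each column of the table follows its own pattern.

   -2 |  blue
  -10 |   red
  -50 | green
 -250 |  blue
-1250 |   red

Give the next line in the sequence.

For the first component, ×5 each step: -2, -10, -50, -250, -1250 → -6250.
Colour: repeats blue → red → green; blue, red, green, blue, red → green.
Combining the parts gives -6250  green.

-6250  green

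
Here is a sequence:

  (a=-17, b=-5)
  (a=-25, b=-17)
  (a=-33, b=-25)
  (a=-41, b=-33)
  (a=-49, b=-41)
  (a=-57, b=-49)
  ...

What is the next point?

(a=-65, b=-57)

For the a, −8 each step: -17, -25, -33, -41, -49, -57 → -65.
B goes -5, -17, -25, -33, -41, -49 → -57 (always the previous value of the a).
So the next point is (a=-65, b=-57).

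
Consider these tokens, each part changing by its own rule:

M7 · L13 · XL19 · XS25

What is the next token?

Size — runs through clothing sizes XS→XL: M, L, XL, XS → S.
Second component: +6 each step, so 7, 13, 19, 25 → 31.
So the next token is S31.

S31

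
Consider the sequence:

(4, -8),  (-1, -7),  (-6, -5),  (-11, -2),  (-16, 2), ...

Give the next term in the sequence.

(-21, 7)

First slot — −5 each step: 4, -1, -6, -11, -16 → -21.
For the second slot, differences are 1, 2, 3, … (increasing by 1 each time): -8, -7, -5, -2, 2 → 7.
So the next term is (-21, 7).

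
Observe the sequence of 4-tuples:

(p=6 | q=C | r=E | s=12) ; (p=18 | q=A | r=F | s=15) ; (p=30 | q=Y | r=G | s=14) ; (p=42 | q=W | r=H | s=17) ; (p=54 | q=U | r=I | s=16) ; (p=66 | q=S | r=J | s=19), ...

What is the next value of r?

K

For the p, +12 each step: 6, 18, 30, 42, 54, 66 → 78.
Q: C, A, Y, W, U, S → Q (letters move back 2 places in the alphabet, wrapping A→Z).
R: letters move forward 1 place in the alphabet; E, F, G, H, I, J → K.
S: alternating steps +3, −1, +3, −1, …, so 12, 15, 14, 17, 16, 19 → 18.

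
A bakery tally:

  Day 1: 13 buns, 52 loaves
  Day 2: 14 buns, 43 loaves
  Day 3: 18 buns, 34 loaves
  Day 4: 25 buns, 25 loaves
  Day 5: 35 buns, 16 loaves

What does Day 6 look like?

48 buns, 7 loaves

Buns: 13, 14, 18, 25, 35 → 48 (differences are 1, 4, 7, … (increasing by 3 each time)).
Loaves: −9 each step; 52, 43, 34, 25, 16 → 7.
So the next line is 48 buns, 7 loaves.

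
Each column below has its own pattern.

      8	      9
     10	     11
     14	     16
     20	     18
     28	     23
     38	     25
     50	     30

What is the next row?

For the first component, differences are 2, 4, 6, … (increasing by 2 each time): 8, 10, 14, 20, 28, 38, 50 → 64.
For the second component, alternating steps +2, +5, +2, +5, …: 9, 11, 16, 18, 23, 25, 30 → 32.
Putting it together: 64  32.

64  32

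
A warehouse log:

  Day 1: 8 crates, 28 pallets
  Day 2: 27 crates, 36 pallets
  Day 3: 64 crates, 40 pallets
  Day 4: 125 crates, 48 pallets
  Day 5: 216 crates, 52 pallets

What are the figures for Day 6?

Crates: perfect cubes: 2³, 3³, 4³, …; 8, 27, 64, 125, 216 → 343.
Pallets: alternating steps +8, +4, +8, +4, …, so 28, 36, 40, 48, 52 → 60.
Putting it together: 343 crates, 60 pallets.

343 crates, 60 pallets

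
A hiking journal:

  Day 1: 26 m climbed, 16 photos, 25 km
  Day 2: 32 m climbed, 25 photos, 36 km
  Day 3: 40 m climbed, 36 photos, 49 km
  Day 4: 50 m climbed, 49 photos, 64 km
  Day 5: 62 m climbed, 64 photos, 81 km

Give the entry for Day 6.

M climbed goes 26, 32, 40, 50, 62 → 76 (differences are 6, 8, 10, … (increasing by 2 each time)).
For the photos, perfect squares: 4², 5², 6², …: 16, 25, 36, 49, 64 → 81.
For the km, perfect squares: 5², 6², 7², …: 25, 36, 49, 64, 81 → 100.
Putting it together: 76 m climbed, 81 photos, 100 km.

76 m climbed, 81 photos, 100 km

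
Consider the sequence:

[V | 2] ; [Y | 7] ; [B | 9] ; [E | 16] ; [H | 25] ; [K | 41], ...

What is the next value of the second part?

66

Letter goes V, Y, B, E, H, K → N (letters move forward 3 places in the alphabet, wrapping Z→A).
For the second part, each term is the sum of the two before it: 2, 7, 9, 16, 25, 41 → 66.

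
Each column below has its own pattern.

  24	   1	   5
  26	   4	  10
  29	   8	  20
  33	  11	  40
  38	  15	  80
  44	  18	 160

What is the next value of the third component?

Third component — ×2 each step: 5, 10, 20, 40, 80, 160 → 320.

320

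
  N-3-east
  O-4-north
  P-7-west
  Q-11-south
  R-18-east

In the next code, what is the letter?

For the letter, letters move forward 1 place in the alphabet: N, O, P, Q, R → S.

S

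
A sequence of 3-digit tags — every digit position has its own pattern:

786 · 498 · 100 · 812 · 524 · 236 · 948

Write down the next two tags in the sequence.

First digit: 7, 4, 1, 8, 5, 2, 9 → 6 → 3 (−3 each step, mod 10).
For the second digit, +1 each step, mod 10: 8, 9, 0, 1, 2, 3, 4 → 5 → 6.
Third digit — +2 each step, mod 10: 6, 8, 0, 2, 4, 6, 8 → 0 → 2.
Putting the parts together: 650 and then 362.

650 then 362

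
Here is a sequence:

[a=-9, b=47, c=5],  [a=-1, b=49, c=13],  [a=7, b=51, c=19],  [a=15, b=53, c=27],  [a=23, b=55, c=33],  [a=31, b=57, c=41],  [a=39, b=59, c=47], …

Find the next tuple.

For the a, +8 each step: -9, -1, 7, 15, 23, 31, 39 → 47.
B: +2 each step, so 47, 49, 51, 53, 55, 57, 59 → 61.
C: alternating steps +8, +6, +8, +6, …, so 5, 13, 19, 27, 33, 41, 47 → 55.
Putting it together: [a=47, b=61, c=55].

[a=47, b=61, c=55]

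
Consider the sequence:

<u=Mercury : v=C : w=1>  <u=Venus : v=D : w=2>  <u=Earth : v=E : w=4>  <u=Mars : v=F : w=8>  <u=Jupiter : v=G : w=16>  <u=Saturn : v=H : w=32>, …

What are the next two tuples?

<u=Uranus : v=I : w=64>, <u=Neptune : v=J : w=128>

U: runs through the planets Mercury→Neptune, so Mercury, Venus, Earth, Mars, Jupiter, Saturn → Uranus → Neptune.
V: C, D, E, F, G, H → I → J (letters move forward 1 place in the alphabet).
W: 1, 2, 4, 8, 16, 32 → 64 → 128 (×2 each step).
Putting the parts together: <u=Uranus : v=I : w=64> and then <u=Neptune : v=J : w=128>.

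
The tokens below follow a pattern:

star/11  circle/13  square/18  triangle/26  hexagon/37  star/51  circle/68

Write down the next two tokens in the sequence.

Shape: star, circle, square, triangle, hexagon, star, circle → square → triangle (repeats star → circle → square → triangle → hexagon).
For the second component, differences are 2, 5, 8, … (increasing by 3 each time): 11, 13, 18, 26, 37, 51, 68 → 88 → 111.
So the next two tokens are square/88 and triangle/111.

square/88 then triangle/111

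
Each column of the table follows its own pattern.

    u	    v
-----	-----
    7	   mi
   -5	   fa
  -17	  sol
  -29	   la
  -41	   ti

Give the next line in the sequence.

-53  do

Column u: −12 each step, so 7, -5, -17, -29, -41 → -53.
For the column v, runs through the solfège scale do→ti: mi, fa, sol, la, ti → do.
Combining the parts gives -53  do.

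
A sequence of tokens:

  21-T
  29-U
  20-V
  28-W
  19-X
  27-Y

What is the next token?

First component: 21, 29, 20, 28, 19, 27 → 18 (alternating steps +8, −9, +8, −9, …).
Letter: letters move forward 1 place in the alphabet; T, U, V, W, X, Y → Z.
Putting it together: 18-Z.

18-Z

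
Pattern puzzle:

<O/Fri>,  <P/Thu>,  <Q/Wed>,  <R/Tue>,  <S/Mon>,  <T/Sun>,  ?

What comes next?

<U/Sat>

Letter goes O, P, Q, R, S, T → U (letters move forward 1 place in the alphabet).
Day: runs backward through the weekdays Mon→Sun; Fri, Thu, Wed, Tue, Mon, Sun → Sat.
Putting it together: <U/Sat>.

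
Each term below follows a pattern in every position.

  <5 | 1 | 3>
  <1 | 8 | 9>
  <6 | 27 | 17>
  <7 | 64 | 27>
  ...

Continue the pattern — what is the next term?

<13 | 125 | 39>

First coordinate goes 5, 1, 6, 7 → 13 (each term is the sum of the two before it).
For the second coordinate, perfect cubes: 1³, 2³, 3³, …: 1, 8, 27, 64 → 125.
For the third coordinate, differences are 6, 8, 10, … (increasing by 2 each time): 3, 9, 17, 27 → 39.
Putting it together: <13 | 125 | 39>.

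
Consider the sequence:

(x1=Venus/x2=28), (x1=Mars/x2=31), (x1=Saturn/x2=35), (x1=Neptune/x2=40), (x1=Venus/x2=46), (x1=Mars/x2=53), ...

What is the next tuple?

For the x1, repeats Venus → Mars → Saturn → Neptune: Venus, Mars, Saturn, Neptune, Venus, Mars → Saturn.
X2: differences are 3, 4, 5, … (increasing by 1 each time); 28, 31, 35, 40, 46, 53 → 61.
Combining the parts gives (x1=Saturn/x2=61).

(x1=Saturn/x2=61)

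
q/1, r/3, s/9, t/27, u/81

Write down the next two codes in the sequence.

Letter: q, r, s, t, u → v → w (letters move forward 1 place in the alphabet).
Second component: ×3 each step, so 1, 3, 9, 27, 81 → 243 → 729.
So the next two codes are v/243 and w/729.

v/243, w/729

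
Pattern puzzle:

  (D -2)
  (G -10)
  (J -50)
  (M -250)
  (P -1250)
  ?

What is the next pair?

Letter — letters move forward 3 places in the alphabet: D, G, J, M, P → S.
For the second slot, ×5 each step: -2, -10, -50, -250, -1250 → -6250.
Putting it together: (S -6250).

(S -6250)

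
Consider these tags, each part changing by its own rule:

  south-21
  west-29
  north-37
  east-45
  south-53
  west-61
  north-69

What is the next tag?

Direction: south, west, north, east, south, west, north → east (repeats south → west → north → east).
Second component goes 21, 29, 37, 45, 53, 61, 69 → 77 (+8 each step).
Combining the parts gives east-77.

east-77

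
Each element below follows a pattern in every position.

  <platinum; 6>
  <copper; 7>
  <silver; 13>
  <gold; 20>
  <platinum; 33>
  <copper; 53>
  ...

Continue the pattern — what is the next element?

<silver; 86>

For the metal, repeats platinum → copper → silver → gold: platinum, copper, silver, gold, platinum, copper → silver.
Second slot: 6, 7, 13, 20, 33, 53 → 86 (each term is the sum of the two before it).
Putting it together: <silver; 86>.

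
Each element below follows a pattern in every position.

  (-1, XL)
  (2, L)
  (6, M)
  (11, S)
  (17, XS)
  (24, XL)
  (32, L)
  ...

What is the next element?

First slot: differences are 3, 4, 5, … (increasing by 1 each time); -1, 2, 6, 11, 17, 24, 32 → 41.
Size — repeats XL → L → M → S → XS: XL, L, M, S, XS, XL, L → M.
Putting it together: (41, M).

(41, M)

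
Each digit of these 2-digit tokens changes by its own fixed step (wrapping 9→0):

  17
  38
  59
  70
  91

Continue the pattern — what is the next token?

12

First digit: 1, 3, 5, 7, 9 → 1 (+2 each step, mod 10).
Second digit: 7, 8, 9, 0, 1 → 2 (+1 each step, mod 10).
Putting it together: 12.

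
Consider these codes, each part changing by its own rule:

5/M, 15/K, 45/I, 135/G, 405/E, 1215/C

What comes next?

3645/A

First component — ×3 each step: 5, 15, 45, 135, 405, 1215 → 3645.
Letter: M, K, I, G, E, C → A (letters move back 2 places in the alphabet).
So the next code is 3645/A.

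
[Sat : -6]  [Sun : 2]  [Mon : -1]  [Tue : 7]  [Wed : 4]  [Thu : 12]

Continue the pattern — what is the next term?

[Fri : 9]

Day goes Sat, Sun, Mon, Tue, Wed, Thu → Fri (runs through the weekdays Mon→Sun).
Second coordinate goes -6, 2, -1, 7, 4, 12 → 9 (alternating steps +8, −3, +8, −3, …).
So the next term is [Fri : 9].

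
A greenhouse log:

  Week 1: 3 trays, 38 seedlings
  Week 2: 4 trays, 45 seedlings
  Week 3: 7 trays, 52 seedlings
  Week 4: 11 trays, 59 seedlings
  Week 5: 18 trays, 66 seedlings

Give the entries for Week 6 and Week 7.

For the trays, each term is the sum of the two before it: 3, 4, 7, 11, 18 → 29 → 47.
Seedlings: +7 each step; 38, 45, 52, 59, 66 → 73 → 80.
Putting the parts together: 29 trays, 73 seedlings and then 47 trays, 80 seedlings.

29 trays, 73 seedlings; 47 trays, 80 seedlings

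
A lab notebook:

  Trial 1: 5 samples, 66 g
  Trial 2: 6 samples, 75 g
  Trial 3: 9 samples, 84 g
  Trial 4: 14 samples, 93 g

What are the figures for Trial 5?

21 samples, 102 g

Samples: differences are 1, 3, 5, … (increasing by 2 each time), so 5, 6, 9, 14 → 21.
G — +9 each step: 66, 75, 84, 93 → 102.
Putting it together: 21 samples, 102 g.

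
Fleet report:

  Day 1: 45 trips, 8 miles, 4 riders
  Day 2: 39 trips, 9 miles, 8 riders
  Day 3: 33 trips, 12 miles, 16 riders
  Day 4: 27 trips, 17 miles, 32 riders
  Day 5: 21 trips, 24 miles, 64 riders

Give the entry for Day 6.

Trips: −6 each step, so 45, 39, 33, 27, 21 → 15.
Miles goes 8, 9, 12, 17, 24 → 33 (differences are 1, 3, 5, … (increasing by 2 each time)).
Riders goes 4, 8, 16, 32, 64 → 128 (×2 each step).
Putting it together: 15 trips, 33 miles, 128 riders.

15 trips, 33 miles, 128 riders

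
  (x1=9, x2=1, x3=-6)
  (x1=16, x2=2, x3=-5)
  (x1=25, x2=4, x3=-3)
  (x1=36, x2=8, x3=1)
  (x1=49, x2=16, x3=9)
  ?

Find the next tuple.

X1: perfect squares: 3², 4², 5², …, so 9, 16, 25, 36, 49 → 64.
X2: ×2 each step, so 1, 2, 4, 8, 16 → 32.
X3: always 7 less than the x2; -6, -5, -3, 1, 9 → 25.
Putting it together: (x1=64, x2=32, x3=25).

(x1=64, x2=32, x3=25)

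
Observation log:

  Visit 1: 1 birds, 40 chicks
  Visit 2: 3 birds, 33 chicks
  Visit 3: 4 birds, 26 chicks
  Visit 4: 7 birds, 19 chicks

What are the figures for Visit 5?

For the birds, each term is the sum of the two before it: 1, 3, 4, 7 → 11.
Chicks: −7 each step, so 40, 33, 26, 19 → 12.
Putting it together: 11 birds, 12 chicks.

11 birds, 12 chicks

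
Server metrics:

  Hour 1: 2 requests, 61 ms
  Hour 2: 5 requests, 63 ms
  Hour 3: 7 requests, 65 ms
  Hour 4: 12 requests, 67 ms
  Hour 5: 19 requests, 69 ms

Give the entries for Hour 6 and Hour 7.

Requests goes 2, 5, 7, 12, 19 → 31 → 50 (each term is the sum of the two before it).
Ms: +2 each step, so 61, 63, 65, 67, 69 → 71 → 73.
Putting the parts together: 31 requests, 71 ms and then 50 requests, 73 ms.

31 requests, 71 ms; 50 requests, 73 ms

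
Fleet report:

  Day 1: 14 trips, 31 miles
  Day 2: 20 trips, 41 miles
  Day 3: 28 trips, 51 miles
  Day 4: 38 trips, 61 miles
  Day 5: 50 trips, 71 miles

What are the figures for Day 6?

64 trips, 81 miles

Trips goes 14, 20, 28, 38, 50 → 64 (differences are 6, 8, 10, … (increasing by 2 each time)).
For the miles, +10 each step: 31, 41, 51, 61, 71 → 81.
Putting it together: 64 trips, 81 miles.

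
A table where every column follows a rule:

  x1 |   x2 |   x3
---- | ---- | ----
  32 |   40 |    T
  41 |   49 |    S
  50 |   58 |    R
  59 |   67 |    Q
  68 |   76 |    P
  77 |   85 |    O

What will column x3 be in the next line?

N

Column x3 — letters move back 1 place in the alphabet: T, S, R, Q, P, O → N.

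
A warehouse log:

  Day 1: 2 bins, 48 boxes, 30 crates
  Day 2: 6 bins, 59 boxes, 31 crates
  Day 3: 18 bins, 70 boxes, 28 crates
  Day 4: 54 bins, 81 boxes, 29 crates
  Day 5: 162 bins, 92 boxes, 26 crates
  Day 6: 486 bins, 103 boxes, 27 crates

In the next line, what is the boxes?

Bins: ×3 each step; 2, 6, 18, 54, 162, 486 → 1458.
Boxes: +11 each step; 48, 59, 70, 81, 92, 103 → 114.
Crates goes 30, 31, 28, 29, 26, 27 → 24 (alternating steps +1, −3, +1, −3, …).

114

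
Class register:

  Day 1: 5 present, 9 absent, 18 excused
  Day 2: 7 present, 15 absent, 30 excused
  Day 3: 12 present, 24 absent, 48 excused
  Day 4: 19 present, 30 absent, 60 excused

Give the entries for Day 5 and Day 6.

31 present, 39 absent, 78 excused; 50 present, 45 absent, 90 excused

Present goes 5, 7, 12, 19 → 31 → 50 (each term is the sum of the two before it).
Absent goes 9, 15, 24, 30 → 39 → 45 (alternating steps +6, +9, +6, +9, …).
Excused: always 2 × the absent; 18, 30, 48, 60 → 78 → 90.
So the next two lines are 31 present, 39 absent, 78 excused and 50 present, 45 absent, 90 excused.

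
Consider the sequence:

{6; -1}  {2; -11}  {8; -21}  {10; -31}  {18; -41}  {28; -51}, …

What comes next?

{46; -61}

First coordinate — each term is the sum of the two before it: 6, 2, 8, 10, 18, 28 → 46.
Second coordinate: −10 each step, so -1, -11, -21, -31, -41, -51 → -61.
So the next term is {46; -61}.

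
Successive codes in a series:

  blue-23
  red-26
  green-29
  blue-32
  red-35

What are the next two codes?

For the colour, repeats blue → red → green: blue, red, green, blue, red → green → blue.
Second component goes 23, 26, 29, 32, 35 → 38 → 41 (+3 each step).
So the next two codes are green-38 and blue-41.

green-38 then blue-41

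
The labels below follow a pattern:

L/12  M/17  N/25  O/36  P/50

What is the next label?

For the letter, letters move forward 1 place in the alphabet: L, M, N, O, P → Q.
For the second component, differences are 5, 8, 11, … (increasing by 3 each time): 12, 17, 25, 36, 50 → 67.
Combining the parts gives Q/67.

Q/67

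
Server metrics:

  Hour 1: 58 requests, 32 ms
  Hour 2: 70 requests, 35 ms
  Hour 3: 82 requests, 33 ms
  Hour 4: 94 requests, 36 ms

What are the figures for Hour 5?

For the requests, +12 each step: 58, 70, 82, 94 → 106.
For the ms, alternating steps +3, −2, +3, −2, …: 32, 35, 33, 36 → 34.
Combining the parts gives 106 requests, 34 ms.

106 requests, 34 ms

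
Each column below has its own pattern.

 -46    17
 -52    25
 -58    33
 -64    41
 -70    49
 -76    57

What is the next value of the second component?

Second component: +8 each step, so 17, 25, 33, 41, 49, 57 → 65.

65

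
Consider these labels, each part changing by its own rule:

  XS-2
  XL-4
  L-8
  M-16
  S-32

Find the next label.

Size goes XS, XL, L, M, S → XS (runs backward through clothing sizes XS→XL).
Second component: ×2 each step, so 2, 4, 8, 16, 32 → 64.
Combining the parts gives XS-64.

XS-64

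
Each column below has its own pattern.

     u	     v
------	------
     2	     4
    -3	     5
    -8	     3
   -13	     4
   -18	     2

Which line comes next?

Column u: −5 each step, so 2, -3, -8, -13, -18 → -23.
Column v: alternating steps +1, −2, +1, −2, …, so 4, 5, 3, 4, 2 → 3.
Combining the parts gives -23  3.

-23  3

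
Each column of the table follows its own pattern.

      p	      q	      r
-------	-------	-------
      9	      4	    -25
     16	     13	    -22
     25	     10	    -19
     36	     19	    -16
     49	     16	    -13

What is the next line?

64  25  -10

Column p goes 9, 16, 25, 36, 49 → 64 (perfect squares: 3², 4², 5², …).
Column q: alternating steps +9, −3, +9, −3, …, so 4, 13, 10, 19, 16 → 25.
Column r: +3 each step; -25, -22, -19, -16, -13 → -10.
Putting it together: 64  25  -10.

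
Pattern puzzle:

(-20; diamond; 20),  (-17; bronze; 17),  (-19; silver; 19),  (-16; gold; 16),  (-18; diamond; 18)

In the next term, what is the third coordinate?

15

First coordinate: -20, -17, -19, -16, -18 → -15 (alternating steps +3, −2, +3, −2, …).
For the third coordinate, always the negative of the first coordinate: 20, 17, 19, 16, 18 → 15.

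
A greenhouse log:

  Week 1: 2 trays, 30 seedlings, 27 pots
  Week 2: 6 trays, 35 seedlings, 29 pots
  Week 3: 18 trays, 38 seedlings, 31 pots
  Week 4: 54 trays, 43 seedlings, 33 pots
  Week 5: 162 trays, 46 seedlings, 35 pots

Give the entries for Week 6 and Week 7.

486 trays, 51 seedlings, 37 pots; 1458 trays, 54 seedlings, 39 pots

For the trays, ×3 each step: 2, 6, 18, 54, 162 → 486 → 1458.
Seedlings: 30, 35, 38, 43, 46 → 51 → 54 (alternating steps +5, +3, +5, +3, …).
For the pots, +2 each step: 27, 29, 31, 33, 35 → 37 → 39.
Putting the parts together: 486 trays, 51 seedlings, 37 pots and then 1458 trays, 54 seedlings, 39 pots.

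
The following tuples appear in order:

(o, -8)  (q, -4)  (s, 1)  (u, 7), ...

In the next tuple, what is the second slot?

Letter — letters move forward 2 places in the alphabet: o, q, s, u → w.
Second slot: differences are 4, 5, 6, … (increasing by 1 each time); -8, -4, 1, 7 → 14.

14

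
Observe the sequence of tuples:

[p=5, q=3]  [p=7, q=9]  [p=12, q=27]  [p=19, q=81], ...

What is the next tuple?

P: 5, 7, 12, 19 → 31 (each term is the sum of the two before it).
Q: ×3 each step; 3, 9, 27, 81 → 243.
Putting it together: [p=31, q=243].

[p=31, q=243]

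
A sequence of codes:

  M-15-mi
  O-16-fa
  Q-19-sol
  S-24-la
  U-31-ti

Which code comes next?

Letter: letters move forward 2 places in the alphabet, so M, O, Q, S, U → W.
Second component goes 15, 16, 19, 24, 31 → 40 (differences are 1, 3, 5, … (increasing by 2 each time)).
Note: runs through the solfège scale do→ti; mi, fa, sol, la, ti → do.
So the next code is W-40-do.

W-40-do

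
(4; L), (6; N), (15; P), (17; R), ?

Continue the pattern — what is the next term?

First coordinate: alternating steps +2, +9, +2, +9, …; 4, 6, 15, 17 → 26.
For the letter, letters move forward 2 places in the alphabet: L, N, P, R → T.
So the next term is (26; T).

(26; T)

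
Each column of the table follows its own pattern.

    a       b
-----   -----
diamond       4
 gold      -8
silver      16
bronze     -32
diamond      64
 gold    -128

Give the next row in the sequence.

silver  256

Column a goes diamond, gold, silver, bronze, diamond, gold → silver (repeats diamond → gold → silver → bronze).
Column b goes 4, -8, 16, -32, 64, -128 → 256 (×(-2) each step).
Combining the parts gives silver  256.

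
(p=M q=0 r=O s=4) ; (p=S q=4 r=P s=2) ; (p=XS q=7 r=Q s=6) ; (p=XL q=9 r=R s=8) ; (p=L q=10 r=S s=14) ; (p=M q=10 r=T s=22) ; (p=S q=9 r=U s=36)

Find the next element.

P goes M, S, XS, XL, L, M, S → XS (repeats M → S → XS → XL → L).
Q goes 0, 4, 7, 9, 10, 10, 9 → 7 (differences are 4, 3, 2, … (decreasing by 1 each time)).
R: letters move forward 1 place in the alphabet, so O, P, Q, R, S, T, U → V.
S — each term is the sum of the two before it: 4, 2, 6, 8, 14, 22, 36 → 58.
So the next element is (p=XS q=7 r=V s=58).

(p=XS q=7 r=V s=58)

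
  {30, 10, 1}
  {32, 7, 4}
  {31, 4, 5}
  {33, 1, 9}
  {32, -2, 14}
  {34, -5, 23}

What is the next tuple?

{33, -8, 37}

For the first coordinate, alternating steps +2, −1, +2, −1, …: 30, 32, 31, 33, 32, 34 → 33.
Second coordinate: 10, 7, 4, 1, -2, -5 → -8 (−3 each step).
For the third coordinate, each term is the sum of the two before it: 1, 4, 5, 9, 14, 23 → 37.
Putting it together: {33, -8, 37}.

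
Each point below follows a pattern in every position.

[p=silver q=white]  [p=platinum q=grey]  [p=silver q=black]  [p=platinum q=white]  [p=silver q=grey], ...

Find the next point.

P — alternates silver ↔ platinum: silver, platinum, silver, platinum, silver → platinum.
Q — repeats white → grey → black: white, grey, black, white, grey → black.
So the next point is [p=platinum q=black].

[p=platinum q=black]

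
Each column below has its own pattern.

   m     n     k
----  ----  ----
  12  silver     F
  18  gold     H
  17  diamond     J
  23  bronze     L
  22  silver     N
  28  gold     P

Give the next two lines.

27  diamond  R; 33  bronze  T

Column m — alternating steps +6, −1, +6, −1, …: 12, 18, 17, 23, 22, 28 → 27 → 33.
Column n: repeats silver → gold → diamond → bronze; silver, gold, diamond, bronze, silver, gold → diamond → bronze.
Column k: letters move forward 2 places in the alphabet, so F, H, J, L, N, P → R → T.
Putting the parts together: 27  diamond  R and then 33  bronze  T.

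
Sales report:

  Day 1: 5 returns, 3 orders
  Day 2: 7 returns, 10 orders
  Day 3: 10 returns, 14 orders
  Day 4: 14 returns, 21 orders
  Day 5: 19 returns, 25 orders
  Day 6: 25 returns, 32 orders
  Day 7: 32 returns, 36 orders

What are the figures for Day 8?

Returns — differences are 2, 3, 4, … (increasing by 1 each time): 5, 7, 10, 14, 19, 25, 32 → 40.
Orders: alternating steps +7, +4, +7, +4, …, so 3, 10, 14, 21, 25, 32, 36 → 43.
Putting it together: 40 returns, 43 orders.

40 returns, 43 orders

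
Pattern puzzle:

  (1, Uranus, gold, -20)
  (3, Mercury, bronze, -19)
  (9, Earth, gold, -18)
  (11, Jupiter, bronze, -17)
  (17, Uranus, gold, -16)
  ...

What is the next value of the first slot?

19

For the first slot, alternating steps +2, +6, +2, +6, …: 1, 3, 9, 11, 17 → 19.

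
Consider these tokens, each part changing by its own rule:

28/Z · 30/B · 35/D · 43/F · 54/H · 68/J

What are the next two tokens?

85/L, 105/N

First component goes 28, 30, 35, 43, 54, 68 → 85 → 105 (differences are 2, 5, 8, … (increasing by 3 each time)).
Letter: letters move forward 2 places in the alphabet, wrapping Z→A, so Z, B, D, F, H, J → L → N.
Putting the parts together: 85/L and then 105/N.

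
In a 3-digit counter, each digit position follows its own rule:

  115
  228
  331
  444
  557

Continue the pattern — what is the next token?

First digit: +1 each step, mod 10, so 1, 2, 3, 4, 5 → 6.
Second digit: +1 each step, mod 10; 1, 2, 3, 4, 5 → 6.
Third digit: 5, 8, 1, 4, 7 → 0 (+3 each step, mod 10).
So the next token is 660.

660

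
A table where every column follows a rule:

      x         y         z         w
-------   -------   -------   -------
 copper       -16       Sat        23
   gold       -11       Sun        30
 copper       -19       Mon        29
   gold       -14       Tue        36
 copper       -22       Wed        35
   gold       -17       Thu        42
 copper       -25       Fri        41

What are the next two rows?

gold  -20  Sat  48; copper  -28  Sun  47

Column x: alternates copper ↔ gold; copper, gold, copper, gold, copper, gold, copper → gold → copper.
For the column y, alternating steps +5, −8, +5, −8, …: -16, -11, -19, -14, -22, -17, -25 → -20 → -28.
Column z: Sat, Sun, Mon, Tue, Wed, Thu, Fri → Sat → Sun (runs through the weekdays Mon→Sun).
Column w — alternating steps +7, −1, +7, −1, …: 23, 30, 29, 36, 35, 42, 41 → 48 → 47.
So the next two rows are gold  -20  Sat  48 and copper  -28  Sun  47.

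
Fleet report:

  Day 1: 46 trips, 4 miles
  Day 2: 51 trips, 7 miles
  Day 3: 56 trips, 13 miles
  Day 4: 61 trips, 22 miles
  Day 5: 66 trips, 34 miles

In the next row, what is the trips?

71

For the trips, +5 each step: 46, 51, 56, 61, 66 → 71.
For the miles, differences are 3, 6, 9, … (increasing by 3 each time): 4, 7, 13, 22, 34 → 49.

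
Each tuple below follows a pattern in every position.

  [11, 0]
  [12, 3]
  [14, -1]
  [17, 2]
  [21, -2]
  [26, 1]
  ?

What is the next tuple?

[32, -3]

First component: differences are 1, 2, 3, … (increasing by 1 each time); 11, 12, 14, 17, 21, 26 → 32.
For the second component, alternating steps +3, −4, +3, −4, …: 0, 3, -1, 2, -2, 1 → -3.
Combining the parts gives [32, -3].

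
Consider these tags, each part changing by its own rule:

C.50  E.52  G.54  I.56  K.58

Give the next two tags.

Letter goes C, E, G, I, K → M → O (letters move forward 2 places in the alphabet).
Second component goes 50, 52, 54, 56, 58 → 60 → 62 (+2 each step).
Putting the parts together: M.60 and then O.62.

M.60, O.62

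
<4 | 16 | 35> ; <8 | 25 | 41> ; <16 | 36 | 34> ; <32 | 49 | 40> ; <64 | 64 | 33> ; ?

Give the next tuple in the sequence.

First component — ×2 each step: 4, 8, 16, 32, 64 → 128.
Second component: perfect squares: 4², 5², 6², …, so 16, 25, 36, 49, 64 → 81.
For the third component, alternating steps +6, −7, +6, −7, …: 35, 41, 34, 40, 33 → 39.
So the next tuple is <128 | 81 | 39>.

<128 | 81 | 39>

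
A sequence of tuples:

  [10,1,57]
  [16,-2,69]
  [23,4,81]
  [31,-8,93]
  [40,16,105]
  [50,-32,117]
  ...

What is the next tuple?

[61,64,129]

First coordinate: 10, 16, 23, 31, 40, 50 → 61 (differences are 6, 7, 8, … (increasing by 1 each time)).
Second coordinate: ×(-2) each step, so 1, -2, 4, -8, 16, -32 → 64.
Third coordinate goes 57, 69, 81, 93, 105, 117 → 129 (+12 each step).
Combining the parts gives [61,64,129].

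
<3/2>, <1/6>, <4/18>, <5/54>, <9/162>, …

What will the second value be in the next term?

For the second value, ×3 each step: 2, 6, 18, 54, 162 → 486.

486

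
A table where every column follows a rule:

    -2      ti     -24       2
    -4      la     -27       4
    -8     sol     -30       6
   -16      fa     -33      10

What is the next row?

-32  mi  -36  16

First component: -2, -4, -8, -16 → -32 (×2 each step).
Note: runs backward through the solfège scale do→ti; ti, la, sol, fa → mi.
For the third component, −3 each step: -24, -27, -30, -33 → -36.
Fourth component — each term is the sum of the two before it: 2, 4, 6, 10 → 16.
So the next row is -32  mi  -36  16.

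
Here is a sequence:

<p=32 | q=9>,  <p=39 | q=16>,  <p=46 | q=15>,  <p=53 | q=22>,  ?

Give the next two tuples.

P: +7 each step, so 32, 39, 46, 53 → 60 → 67.
Q: alternating steps +7, −1, +7, −1, …; 9, 16, 15, 22 → 21 → 28.
So the next two tuples are <p=60 | q=21> and <p=67 | q=28>.

<p=60 | q=21>, <p=67 | q=28>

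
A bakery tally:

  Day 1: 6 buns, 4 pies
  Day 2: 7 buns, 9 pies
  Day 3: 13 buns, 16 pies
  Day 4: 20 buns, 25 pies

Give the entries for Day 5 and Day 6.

Buns: each term is the sum of the two before it, so 6, 7, 13, 20 → 33 → 53.
Pies: 4, 9, 16, 25 → 36 → 49 (perfect squares: 2², 3², 4², …).
So the next two rows are 33 buns, 36 pies and 53 buns, 49 pies.

33 buns, 36 pies; 53 buns, 49 pies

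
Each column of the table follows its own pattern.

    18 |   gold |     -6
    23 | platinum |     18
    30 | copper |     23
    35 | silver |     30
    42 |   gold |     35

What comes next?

For the first component, alternating steps +5, +7, +5, +7, …: 18, 23, 30, 35, 42 → 47.
Metal — repeats gold → platinum → copper → silver: gold, platinum, copper, silver, gold → platinum.
Third component — always the previous value of the first component: -6, 18, 23, 30, 35 → 42.
Putting it together: 47  platinum  42.

47  platinum  42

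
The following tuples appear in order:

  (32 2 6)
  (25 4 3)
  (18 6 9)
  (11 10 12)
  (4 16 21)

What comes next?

First value: −7 each step, so 32, 25, 18, 11, 4 → -3.
Second value — each term is the sum of the two before it: 2, 4, 6, 10, 16 → 26.
Third value goes 6, 3, 9, 12, 21 → 33 (each term is the sum of the two before it).
So the next tuple is (-3 26 33).

(-3 26 33)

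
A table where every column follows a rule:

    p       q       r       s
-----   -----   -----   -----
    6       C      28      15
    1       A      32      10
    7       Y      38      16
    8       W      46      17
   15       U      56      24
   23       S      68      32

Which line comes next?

38  Q  82  47

Column p: each term is the sum of the two before it; 6, 1, 7, 8, 15, 23 → 38.
Column q: letters move back 2 places in the alphabet, wrapping A→Z, so C, A, Y, W, U, S → Q.
Column r goes 28, 32, 38, 46, 56, 68 → 82 (differences are 4, 6, 8, … (increasing by 2 each time)).
Column s: always 9 more than the column p, so 15, 10, 16, 17, 24, 32 → 47.
So the next line is 38  Q  82  47.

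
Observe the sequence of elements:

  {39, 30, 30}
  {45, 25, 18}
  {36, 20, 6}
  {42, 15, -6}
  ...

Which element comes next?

First value: 39, 45, 36, 42 → 33 (alternating steps +6, −9, +6, −9, …).
Second value: −5 each step, so 30, 25, 20, 15 → 10.
For the third value, −12 each step: 30, 18, 6, -6 → -18.
Combining the parts gives {33, 10, -18}.

{33, 10, -18}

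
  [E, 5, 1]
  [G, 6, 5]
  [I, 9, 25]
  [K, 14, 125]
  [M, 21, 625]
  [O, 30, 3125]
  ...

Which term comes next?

Letter — letters move forward 2 places in the alphabet: E, G, I, K, M, O → Q.
For the second part, differences are 1, 3, 5, … (increasing by 2 each time): 5, 6, 9, 14, 21, 30 → 41.
Third part goes 1, 5, 25, 125, 625, 3125 → 15625 (×5 each step).
Combining the parts gives [Q, 41, 15625].

[Q, 41, 15625]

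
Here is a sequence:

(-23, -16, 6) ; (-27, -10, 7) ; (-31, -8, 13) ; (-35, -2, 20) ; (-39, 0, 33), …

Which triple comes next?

First component: -23, -27, -31, -35, -39 → -43 (−4 each step).
Second component — alternating steps +6, +2, +6, +2, …: -16, -10, -8, -2, 0 → 6.
Third component: 6, 7, 13, 20, 33 → 53 (each term is the sum of the two before it).
Putting it together: (-43, 6, 53).

(-43, 6, 53)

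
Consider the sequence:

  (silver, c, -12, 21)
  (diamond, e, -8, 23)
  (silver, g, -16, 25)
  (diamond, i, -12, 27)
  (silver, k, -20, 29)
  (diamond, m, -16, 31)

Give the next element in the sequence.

Rank: silver, diamond, silver, diamond, silver, diamond → silver (alternates silver ↔ diamond).
Letter — letters move forward 2 places in the alphabet: c, e, g, i, k, m → o.
Third value goes -12, -8, -16, -12, -20, -16 → -24 (alternating steps +4, −8, +4, −8, …).
Fourth value: 21, 23, 25, 27, 29, 31 → 33 (+2 each step).
Combining the parts gives (silver, o, -24, 33).

(silver, o, -24, 33)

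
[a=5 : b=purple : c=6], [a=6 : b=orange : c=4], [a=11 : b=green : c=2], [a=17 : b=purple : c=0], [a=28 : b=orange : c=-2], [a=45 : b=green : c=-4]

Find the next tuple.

A goes 5, 6, 11, 17, 28, 45 → 73 (each term is the sum of the two before it).
B: repeats purple → orange → green, so purple, orange, green, purple, orange, green → purple.
For the c, −2 each step: 6, 4, 2, 0, -2, -4 → -6.
Combining the parts gives [a=73 : b=purple : c=-6].

[a=73 : b=purple : c=-6]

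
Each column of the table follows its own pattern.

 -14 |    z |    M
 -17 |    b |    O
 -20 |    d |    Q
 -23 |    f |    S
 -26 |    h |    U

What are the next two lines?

-29  j  W; -32  l  Y

First component: −3 each step, so -14, -17, -20, -23, -26 → -29 → -32.
First letter: z, b, d, f, h → j → l (letters move forward 2 places in the alphabet, wrapping Z→A).
For the second letter, letters move forward 2 places in the alphabet: M, O, Q, S, U → W → Y.
Putting the parts together: -29  j  W and then -32  l  Y.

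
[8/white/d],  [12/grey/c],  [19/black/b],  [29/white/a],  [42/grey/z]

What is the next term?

[58/black/y]

First coordinate: differences are 4, 7, 10, … (increasing by 3 each time); 8, 12, 19, 29, 42 → 58.
Shade: white, grey, black, white, grey → black (repeats white → grey → black).
Letter — letters move back 1 place in the alphabet, wrapping A→Z: d, c, b, a, z → y.
Putting it together: [58/black/y].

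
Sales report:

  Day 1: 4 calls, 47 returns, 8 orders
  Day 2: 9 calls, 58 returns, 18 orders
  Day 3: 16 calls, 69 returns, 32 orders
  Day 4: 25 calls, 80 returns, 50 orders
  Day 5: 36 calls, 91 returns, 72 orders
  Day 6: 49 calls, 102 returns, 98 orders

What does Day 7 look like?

64 calls, 113 returns, 128 orders

Calls — perfect squares: 2², 3², 4², …: 4, 9, 16, 25, 36, 49 → 64.
Returns goes 47, 58, 69, 80, 91, 102 → 113 (+11 each step).
Orders goes 8, 18, 32, 50, 72, 98 → 128 (always 2 × the calls).
Combining the parts gives 64 calls, 113 returns, 128 orders.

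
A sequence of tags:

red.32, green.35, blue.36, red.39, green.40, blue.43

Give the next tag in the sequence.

Colour goes red, green, blue, red, green, blue → red (repeats red → green → blue).
Second component — alternating steps +3, +1, +3, +1, …: 32, 35, 36, 39, 40, 43 → 44.
Putting it together: red.44.

red.44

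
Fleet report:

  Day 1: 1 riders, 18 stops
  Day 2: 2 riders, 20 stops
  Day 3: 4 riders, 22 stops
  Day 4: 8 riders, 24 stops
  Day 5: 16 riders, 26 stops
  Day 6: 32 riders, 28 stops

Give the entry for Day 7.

64 riders, 30 stops

Riders: ×2 each step; 1, 2, 4, 8, 16, 32 → 64.
Stops: +2 each step, so 18, 20, 22, 24, 26, 28 → 30.
So the next line is 64 riders, 30 stops.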